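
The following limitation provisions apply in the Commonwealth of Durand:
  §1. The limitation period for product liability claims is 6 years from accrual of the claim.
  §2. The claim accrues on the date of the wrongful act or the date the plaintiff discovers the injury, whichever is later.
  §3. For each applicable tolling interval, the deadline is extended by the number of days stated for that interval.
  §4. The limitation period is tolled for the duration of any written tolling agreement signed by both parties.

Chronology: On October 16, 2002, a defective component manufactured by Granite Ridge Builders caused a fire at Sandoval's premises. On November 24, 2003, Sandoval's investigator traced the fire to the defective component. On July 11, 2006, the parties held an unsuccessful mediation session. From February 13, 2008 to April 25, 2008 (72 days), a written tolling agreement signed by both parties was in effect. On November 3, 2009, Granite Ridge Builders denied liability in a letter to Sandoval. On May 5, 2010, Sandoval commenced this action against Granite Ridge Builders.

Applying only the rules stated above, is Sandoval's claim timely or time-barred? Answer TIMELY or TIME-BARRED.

The claim accrued on November 24, 2003 — the later of the October 16, 2002 act and the November 24, 2003 discovery.
The untolled deadline — 6 years after November 24, 2003 — is November 24, 2009.
The period was tolled for 72 days by the written tolling agreement (February 13, 2008 to April 25, 2008), pushing the deadline to February 4, 2010.
Nothing else in the chronology tolls or restarts the period.
Sandoval filed on May 5, 2010, after the February 4, 2010 deadline, so the action is time-barred.

TIME-BARRED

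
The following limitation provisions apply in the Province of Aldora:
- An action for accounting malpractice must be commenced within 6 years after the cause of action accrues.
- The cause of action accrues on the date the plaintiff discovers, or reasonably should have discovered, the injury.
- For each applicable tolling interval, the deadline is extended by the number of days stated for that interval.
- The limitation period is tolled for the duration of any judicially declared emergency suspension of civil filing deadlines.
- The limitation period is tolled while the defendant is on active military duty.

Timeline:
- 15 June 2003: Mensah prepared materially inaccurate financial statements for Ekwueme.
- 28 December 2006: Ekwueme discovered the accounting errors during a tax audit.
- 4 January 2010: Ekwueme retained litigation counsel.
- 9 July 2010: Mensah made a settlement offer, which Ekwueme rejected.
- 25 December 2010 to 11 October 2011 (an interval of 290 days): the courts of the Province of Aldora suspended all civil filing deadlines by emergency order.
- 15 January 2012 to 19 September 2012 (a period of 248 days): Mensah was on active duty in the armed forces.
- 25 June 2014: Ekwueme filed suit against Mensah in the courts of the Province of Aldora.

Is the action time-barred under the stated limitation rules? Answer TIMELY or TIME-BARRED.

Under the discovery rule, the claim accrued on 28 December 2006, when Ekwueme discovered the injury — not on the 15 June 2003 date of the underlying act.
6 years from 28 December 2006 is 28 December 2012.
The emergency suspension of filing deadlines from 25 December 2010 to 11 October 2011 tolled the period for 290 days, extending the deadline to 14 October 2013.
The defendant's active military service from 15 January 2012 to 19 September 2012 tolled the period for 248 days, extending the deadline to 19 June 2014.
None of the other events listed affects the running of the period under the stated rules.
The 25 June 2014 filing falls after the 19 June 2014 deadline; the claim is time-barred.

TIME-BARRED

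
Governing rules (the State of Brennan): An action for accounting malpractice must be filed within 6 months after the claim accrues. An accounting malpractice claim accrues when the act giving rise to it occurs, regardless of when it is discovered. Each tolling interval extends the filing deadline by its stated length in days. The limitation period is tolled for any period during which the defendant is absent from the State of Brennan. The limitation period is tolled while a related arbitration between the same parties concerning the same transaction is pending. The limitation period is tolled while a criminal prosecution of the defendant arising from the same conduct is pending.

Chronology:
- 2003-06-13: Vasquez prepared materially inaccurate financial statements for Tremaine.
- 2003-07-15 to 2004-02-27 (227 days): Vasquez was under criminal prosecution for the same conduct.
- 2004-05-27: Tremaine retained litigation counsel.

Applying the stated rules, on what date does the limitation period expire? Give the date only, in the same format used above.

2004-07-27

The limitation period began to run on 2003-06-13.
Adding the 6 months base period to 2003-06-13 gives a deadline of 2003-12-13, before any tolling.
The pending criminal prosecution from 2003-07-15 to 2004-02-27 tolled the period for 227 days, extending the deadline to 2004-07-27.
Nothing else in the chronology tolls or restarts the period.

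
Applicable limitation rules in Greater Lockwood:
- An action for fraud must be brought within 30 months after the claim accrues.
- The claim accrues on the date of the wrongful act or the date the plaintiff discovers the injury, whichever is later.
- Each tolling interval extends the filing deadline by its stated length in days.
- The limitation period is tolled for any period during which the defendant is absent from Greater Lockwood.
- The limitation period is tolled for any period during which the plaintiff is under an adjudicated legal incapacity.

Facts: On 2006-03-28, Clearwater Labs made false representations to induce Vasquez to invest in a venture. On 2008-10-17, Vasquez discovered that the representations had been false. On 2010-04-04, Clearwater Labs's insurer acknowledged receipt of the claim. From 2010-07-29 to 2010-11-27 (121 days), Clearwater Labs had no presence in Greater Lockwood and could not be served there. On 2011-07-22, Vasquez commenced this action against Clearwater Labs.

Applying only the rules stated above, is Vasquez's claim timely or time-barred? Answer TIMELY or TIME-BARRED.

TIMELY

Taking the later of the act (2006-03-28) and discovery (2008-10-17), the claim accrued on 2008-10-17.
The untolled deadline — 30 months after 2008-10-17 — is 2011-04-17.
The period was tolled for 121 days by the defendant's absence from the jurisdiction (2010-07-29 to 2010-11-27), pushing the deadline to 2011-08-16.
None of the other events listed affects the running of the period under the stated rules.
Vasquez filed on 2011-07-22, before the 2011-08-16 deadline, so the action is timely.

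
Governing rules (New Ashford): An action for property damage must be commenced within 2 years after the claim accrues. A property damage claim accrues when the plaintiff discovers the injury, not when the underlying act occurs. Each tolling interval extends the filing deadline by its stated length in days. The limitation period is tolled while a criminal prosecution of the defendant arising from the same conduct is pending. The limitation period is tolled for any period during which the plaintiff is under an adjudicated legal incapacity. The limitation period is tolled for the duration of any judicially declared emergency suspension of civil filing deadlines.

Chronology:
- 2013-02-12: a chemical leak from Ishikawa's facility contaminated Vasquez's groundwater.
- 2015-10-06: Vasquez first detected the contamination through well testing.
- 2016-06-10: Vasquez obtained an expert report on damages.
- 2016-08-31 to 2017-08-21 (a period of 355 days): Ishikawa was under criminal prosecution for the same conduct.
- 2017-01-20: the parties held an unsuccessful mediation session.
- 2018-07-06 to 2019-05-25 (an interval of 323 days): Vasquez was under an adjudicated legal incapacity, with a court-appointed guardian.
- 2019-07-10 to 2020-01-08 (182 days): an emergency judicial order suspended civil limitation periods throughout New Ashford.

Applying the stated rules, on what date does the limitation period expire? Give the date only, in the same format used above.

2020-02-13

Under the discovery rule, the claim accrued on 2015-10-06, when Vasquez discovered the injury — not on the 2013-02-12 date of the underlying act.
2 years from 2015-10-06 is 2017-10-06.
The pending criminal prosecution from 2016-08-31 to 2017-08-21 tolled the period for 355 days, extending the deadline to 2018-09-26.
The period was tolled for 323 days by the plaintiff's legal incapacity (2018-07-06 to 2019-05-25), pushing the deadline to 2019-08-15.
The period was tolled for 182 days by the emergency suspension of filing deadlines (2019-07-10 to 2020-01-08), pushing the deadline to 2020-02-13.
The other events in the timeline have no effect on the limitation period under the stated rules.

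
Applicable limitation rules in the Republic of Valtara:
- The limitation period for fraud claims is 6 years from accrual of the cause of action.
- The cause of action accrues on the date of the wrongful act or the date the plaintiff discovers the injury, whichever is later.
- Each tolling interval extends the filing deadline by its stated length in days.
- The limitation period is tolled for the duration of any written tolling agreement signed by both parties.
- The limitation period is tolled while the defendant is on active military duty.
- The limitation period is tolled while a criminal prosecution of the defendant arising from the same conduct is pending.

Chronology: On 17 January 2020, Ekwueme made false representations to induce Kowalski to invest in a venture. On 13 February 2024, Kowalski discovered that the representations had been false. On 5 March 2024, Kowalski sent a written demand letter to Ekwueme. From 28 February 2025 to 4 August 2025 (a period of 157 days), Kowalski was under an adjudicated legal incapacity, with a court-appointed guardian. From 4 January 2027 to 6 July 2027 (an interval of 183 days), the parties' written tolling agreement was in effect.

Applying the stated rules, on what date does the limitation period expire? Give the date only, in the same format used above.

Taking the later of the act (17 January 2020) and discovery (13 February 2024), the claim accrued on 13 February 2024.
6 years from 13 February 2024 is 13 February 2030.
The written tolling agreement from 4 January 2027 to 6 July 2027 tolled the period for 183 days, extending the deadline to 15 August 2030.
The plaintiff's legal incapacity from 28 February 2025 to 4 August 2025 does not toll the period, because no stated rule makes the plaintiff's incapacity a tolling event.
Nothing else in the chronology tolls or restarts the period.

15 August 2030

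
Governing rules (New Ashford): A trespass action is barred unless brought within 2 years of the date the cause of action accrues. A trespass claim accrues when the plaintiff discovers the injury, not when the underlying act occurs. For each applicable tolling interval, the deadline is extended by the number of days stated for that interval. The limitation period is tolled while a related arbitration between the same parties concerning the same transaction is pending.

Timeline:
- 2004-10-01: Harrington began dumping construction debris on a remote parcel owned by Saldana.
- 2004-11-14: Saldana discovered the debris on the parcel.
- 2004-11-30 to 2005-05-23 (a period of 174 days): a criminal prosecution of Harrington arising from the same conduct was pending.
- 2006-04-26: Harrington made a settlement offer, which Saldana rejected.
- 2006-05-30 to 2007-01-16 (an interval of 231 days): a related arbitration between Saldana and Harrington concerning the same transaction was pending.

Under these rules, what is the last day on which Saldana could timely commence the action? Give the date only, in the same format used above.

The claim did not accrue until Saldana discovered the injury on 2004-11-14; the 2004-10-01 act date does not start the clock under the stated rule.
2 years from 2004-11-14 is 2006-11-14.
The pending related arbitration from 2006-05-30 to 2007-01-16 tolled the period for 231 days, extending the deadline to 2007-07-03.
No stated provision tolls the period for a criminal prosecution, so the interval from 2004-11-30 to 2005-05-23 has no effect on the deadline.
Nothing else in the chronology tolls or restarts the period.

2007-07-03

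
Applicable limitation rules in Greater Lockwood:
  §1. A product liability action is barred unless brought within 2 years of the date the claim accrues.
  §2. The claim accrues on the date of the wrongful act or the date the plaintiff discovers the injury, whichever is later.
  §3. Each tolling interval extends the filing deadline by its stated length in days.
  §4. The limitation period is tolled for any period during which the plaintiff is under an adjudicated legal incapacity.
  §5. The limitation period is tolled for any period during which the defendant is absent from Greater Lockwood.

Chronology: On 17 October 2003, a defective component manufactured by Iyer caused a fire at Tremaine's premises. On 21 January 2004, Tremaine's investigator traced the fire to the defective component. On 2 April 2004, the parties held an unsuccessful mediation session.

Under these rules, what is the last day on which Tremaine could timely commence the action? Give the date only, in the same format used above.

21 January 2006

Because discovery on 21 January 2004 post-dates the 17 October 2003 act, accrual under the later-of rule falls on 21 January 2004.
The untolled deadline — 2 years after 21 January 2004 — is 21 January 2006.
None of the other events listed affects the running of the period under the stated rules.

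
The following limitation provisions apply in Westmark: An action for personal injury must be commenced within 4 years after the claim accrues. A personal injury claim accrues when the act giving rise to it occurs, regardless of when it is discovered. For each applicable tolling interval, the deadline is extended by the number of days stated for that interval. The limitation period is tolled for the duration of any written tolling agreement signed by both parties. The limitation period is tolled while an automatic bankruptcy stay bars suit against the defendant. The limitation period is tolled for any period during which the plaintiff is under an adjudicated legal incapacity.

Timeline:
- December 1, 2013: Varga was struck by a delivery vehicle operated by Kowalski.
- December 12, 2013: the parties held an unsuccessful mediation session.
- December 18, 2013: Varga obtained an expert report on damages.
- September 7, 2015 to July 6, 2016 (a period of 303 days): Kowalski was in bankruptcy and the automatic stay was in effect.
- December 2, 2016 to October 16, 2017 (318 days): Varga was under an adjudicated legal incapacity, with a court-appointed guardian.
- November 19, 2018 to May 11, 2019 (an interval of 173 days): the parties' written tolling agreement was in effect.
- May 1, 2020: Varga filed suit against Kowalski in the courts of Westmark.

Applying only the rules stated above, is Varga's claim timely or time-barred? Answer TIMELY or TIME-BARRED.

The claim accrued on December 1, 2013, when the wrongful act occurred.
4 years from December 1, 2013 is December 1, 2017.
The automatic bankruptcy stay from September 7, 2015 to July 6, 2016 tolled the period for 303 days, extending the deadline to September 30, 2018.
The period was tolled for 318 days by the plaintiff's legal incapacity (December 2, 2016 to October 16, 2017), pushing the deadline to August 14, 2019.
The written tolling agreement from November 19, 2018 to May 11, 2019 tolled the period for 173 days, extending the deadline to February 3, 2020.
None of the other events listed affects the running of the period under the stated rules.
The May 1, 2020 filing falls after the February 3, 2020 deadline; the claim is time-barred.

TIME-BARRED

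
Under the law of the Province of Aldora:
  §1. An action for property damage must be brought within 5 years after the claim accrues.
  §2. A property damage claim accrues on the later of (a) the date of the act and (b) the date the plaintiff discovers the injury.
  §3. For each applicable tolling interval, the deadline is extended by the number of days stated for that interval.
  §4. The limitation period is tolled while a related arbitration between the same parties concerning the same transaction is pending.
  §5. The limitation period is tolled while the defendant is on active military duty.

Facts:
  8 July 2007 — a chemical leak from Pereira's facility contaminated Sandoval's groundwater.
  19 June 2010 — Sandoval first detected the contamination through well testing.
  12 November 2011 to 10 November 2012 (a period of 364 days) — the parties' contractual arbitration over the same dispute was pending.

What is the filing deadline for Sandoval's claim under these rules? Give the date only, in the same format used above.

The claim accrued on 19 June 2010 — the later of the 8 July 2007 act and the 19 June 2010 discovery.
Adding the 5 years base period to 19 June 2010 gives a deadline of 19 June 2015, before any tolling.
The pending related arbitration from 12 November 2011 to 10 November 2012 tolled the period for 364 days, extending the deadline to 17 June 2016.

17 June 2016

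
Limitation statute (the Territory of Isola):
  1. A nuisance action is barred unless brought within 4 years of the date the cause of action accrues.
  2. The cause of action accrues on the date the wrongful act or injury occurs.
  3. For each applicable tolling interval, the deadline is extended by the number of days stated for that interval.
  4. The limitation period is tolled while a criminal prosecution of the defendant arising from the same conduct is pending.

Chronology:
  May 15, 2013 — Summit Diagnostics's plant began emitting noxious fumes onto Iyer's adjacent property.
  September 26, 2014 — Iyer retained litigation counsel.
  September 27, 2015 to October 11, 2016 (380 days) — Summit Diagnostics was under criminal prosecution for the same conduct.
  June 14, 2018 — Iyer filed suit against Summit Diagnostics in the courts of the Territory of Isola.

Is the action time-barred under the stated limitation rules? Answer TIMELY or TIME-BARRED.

TIME-BARRED

The claim accrued on May 15, 2013, when the wrongful act occurred.
4 years from May 15, 2013 is May 15, 2017.
The pending criminal prosecution from September 27, 2015 to October 11, 2016 tolled the period for 380 days, extending the deadline to May 30, 2018.
None of the other events listed affects the running of the period under the stated rules.
Iyer filed on June 14, 2018, after the May 30, 2018 deadline, so the action is time-barred.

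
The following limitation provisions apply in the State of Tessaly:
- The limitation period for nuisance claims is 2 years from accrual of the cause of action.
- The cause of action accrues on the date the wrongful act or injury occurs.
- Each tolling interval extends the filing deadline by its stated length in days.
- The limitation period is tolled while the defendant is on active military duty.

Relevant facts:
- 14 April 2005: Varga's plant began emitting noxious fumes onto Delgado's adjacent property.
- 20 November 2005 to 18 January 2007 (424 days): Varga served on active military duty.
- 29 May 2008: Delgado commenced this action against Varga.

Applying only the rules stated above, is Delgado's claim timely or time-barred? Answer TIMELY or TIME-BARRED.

The claim accrued on 14 April 2005, when the wrongful act occurred.
2 years from 14 April 2005 is 14 April 2007.
The period was tolled for 424 days by the defendant's active military service (20 November 2005 to 18 January 2007), pushing the deadline to 11 June 2008.
The 29 May 2008 filing precedes the 11 June 2008 deadline; the claim is timely.

TIMELY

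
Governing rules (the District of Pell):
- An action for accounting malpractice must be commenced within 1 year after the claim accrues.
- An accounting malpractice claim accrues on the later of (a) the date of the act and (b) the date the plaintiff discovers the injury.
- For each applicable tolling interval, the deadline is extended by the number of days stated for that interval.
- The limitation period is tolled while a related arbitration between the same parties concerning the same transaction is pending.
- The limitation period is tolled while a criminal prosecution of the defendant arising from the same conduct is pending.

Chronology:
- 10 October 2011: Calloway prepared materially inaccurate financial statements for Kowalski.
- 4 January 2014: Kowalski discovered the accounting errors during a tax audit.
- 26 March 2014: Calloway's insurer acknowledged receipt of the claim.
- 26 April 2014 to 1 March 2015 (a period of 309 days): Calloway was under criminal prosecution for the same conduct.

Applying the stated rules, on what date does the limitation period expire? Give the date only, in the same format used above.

The claim accrued on 4 January 2014 — the later of the 10 October 2011 act and the 4 January 2014 discovery.
1 year from 4 January 2014 is 4 January 2015.
The period was tolled for 309 days by the pending criminal prosecution (26 April 2014 to 1 March 2015), pushing the deadline to 9 November 2015.
None of the other events listed affects the running of the period under the stated rules.

9 November 2015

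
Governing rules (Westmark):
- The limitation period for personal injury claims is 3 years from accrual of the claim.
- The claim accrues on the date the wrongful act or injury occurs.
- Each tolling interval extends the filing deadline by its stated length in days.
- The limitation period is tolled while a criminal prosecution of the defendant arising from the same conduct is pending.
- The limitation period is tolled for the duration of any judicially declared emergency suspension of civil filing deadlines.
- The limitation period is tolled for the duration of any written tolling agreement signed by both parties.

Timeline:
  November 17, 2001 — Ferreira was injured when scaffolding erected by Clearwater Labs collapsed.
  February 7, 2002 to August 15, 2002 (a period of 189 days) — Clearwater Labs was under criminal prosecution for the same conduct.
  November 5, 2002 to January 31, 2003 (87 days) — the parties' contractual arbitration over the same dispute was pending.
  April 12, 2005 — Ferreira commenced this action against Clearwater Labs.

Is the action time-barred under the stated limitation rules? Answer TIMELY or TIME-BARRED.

The claim accrued on November 17, 2001, when the wrongful act occurred.
Adding the 3 years base period to November 17, 2001 gives a deadline of November 17, 2004, before any tolling.
The pending criminal prosecution from February 7, 2002 to August 15, 2002 tolled the period for 189 days, extending the deadline to May 25, 2005.
No stated provision tolls the period for a pending arbitration, so the interval from November 5, 2002 to January 31, 2003 has no effect on the deadline.
The April 12, 2005 filing precedes the May 25, 2005 deadline; the claim is timely.

TIMELY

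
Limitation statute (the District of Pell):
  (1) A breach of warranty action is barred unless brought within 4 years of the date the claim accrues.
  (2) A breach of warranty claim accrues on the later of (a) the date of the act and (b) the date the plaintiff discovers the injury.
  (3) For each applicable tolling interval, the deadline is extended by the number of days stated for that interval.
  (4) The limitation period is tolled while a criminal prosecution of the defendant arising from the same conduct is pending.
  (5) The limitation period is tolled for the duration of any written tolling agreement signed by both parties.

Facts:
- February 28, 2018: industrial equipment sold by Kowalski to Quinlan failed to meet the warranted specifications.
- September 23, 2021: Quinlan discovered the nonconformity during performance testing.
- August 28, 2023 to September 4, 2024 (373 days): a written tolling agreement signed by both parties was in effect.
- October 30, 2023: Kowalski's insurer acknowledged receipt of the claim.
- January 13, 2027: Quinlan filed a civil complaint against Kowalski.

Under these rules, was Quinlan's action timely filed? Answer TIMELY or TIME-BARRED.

Taking the later of the act (February 28, 2018) and discovery (September 23, 2021), the claim accrued on September 23, 2021.
Adding the 4 years base period to September 23, 2021 gives a deadline of September 23, 2025, before any tolling.
The period was tolled for 373 days by the written tolling agreement (August 28, 2023 to September 4, 2024), pushing the deadline to October 1, 2026.
Nothing else in the chronology tolls or restarts the period.
Filing on January 13, 2027 missed the October 1, 2026 deadline — the action is time-barred.

TIME-BARRED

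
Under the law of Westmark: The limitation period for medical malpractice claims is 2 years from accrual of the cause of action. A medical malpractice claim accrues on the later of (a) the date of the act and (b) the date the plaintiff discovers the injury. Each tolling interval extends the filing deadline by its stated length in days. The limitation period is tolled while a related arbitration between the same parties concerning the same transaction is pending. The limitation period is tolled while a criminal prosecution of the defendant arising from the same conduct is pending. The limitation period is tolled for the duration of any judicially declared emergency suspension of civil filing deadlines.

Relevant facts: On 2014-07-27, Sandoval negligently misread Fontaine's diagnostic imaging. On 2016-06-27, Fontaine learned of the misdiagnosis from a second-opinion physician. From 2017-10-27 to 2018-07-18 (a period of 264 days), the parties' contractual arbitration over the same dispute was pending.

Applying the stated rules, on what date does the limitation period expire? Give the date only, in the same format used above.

Taking the later of the act (2014-07-27) and discovery (2016-06-27), the claim accrued on 2016-06-27.
Adding the 2 years base period to 2016-06-27 gives a deadline of 2018-06-27, before any tolling.
The pending related arbitration from 2017-10-27 to 2018-07-18 tolled the period for 264 days, extending the deadline to 2019-03-18.

2019-03-18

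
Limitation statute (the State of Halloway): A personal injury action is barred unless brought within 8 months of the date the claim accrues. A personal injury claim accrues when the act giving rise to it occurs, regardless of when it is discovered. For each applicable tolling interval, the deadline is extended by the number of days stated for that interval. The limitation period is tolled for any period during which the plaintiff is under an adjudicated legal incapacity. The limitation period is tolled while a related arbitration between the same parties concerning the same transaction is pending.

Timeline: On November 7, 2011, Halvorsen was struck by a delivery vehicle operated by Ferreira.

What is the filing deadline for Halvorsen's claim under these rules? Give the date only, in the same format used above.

July 7, 2012

The limitation period began to run on November 7, 2011.
Adding the 8 months base period to November 7, 2011 gives a deadline of July 7, 2012, before any tolling.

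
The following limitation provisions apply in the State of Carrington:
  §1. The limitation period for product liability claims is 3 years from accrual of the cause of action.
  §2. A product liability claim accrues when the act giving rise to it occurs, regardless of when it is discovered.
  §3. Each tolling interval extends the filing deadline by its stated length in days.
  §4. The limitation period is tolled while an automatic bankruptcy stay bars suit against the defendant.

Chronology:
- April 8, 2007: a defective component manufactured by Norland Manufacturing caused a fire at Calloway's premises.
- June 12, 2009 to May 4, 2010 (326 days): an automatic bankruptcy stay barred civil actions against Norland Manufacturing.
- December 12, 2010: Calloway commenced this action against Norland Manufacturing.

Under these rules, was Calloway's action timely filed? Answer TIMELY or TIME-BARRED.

The cause of action accrued on April 8, 2007, the date of the act.
The untolled deadline — 3 years after April 8, 2007 — is April 8, 2010.
The automatic bankruptcy stay from June 12, 2009 to May 4, 2010 tolled the period for 326 days, extending the deadline to February 28, 2011.
Calloway filed on December 12, 2010, before the February 28, 2011 deadline, so the action is timely.

TIMELY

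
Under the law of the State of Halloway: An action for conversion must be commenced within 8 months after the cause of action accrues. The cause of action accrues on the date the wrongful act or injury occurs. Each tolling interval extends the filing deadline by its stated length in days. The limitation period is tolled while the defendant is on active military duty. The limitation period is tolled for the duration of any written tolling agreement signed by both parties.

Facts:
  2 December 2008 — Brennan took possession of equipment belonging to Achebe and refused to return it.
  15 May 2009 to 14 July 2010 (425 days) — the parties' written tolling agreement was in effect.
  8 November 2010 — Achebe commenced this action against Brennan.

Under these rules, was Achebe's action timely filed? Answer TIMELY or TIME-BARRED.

The limitation period began to run on 2 December 2008.
Adding the 8 months base period to 2 December 2008 gives a deadline of 2 August 2009, before any tolling.
The period was tolled for 425 days by the written tolling agreement (15 May 2009 to 14 July 2010), pushing the deadline to 1 October 2010.
Filing on 8 November 2010 missed the 1 October 2010 deadline — the action is time-barred.

TIME-BARRED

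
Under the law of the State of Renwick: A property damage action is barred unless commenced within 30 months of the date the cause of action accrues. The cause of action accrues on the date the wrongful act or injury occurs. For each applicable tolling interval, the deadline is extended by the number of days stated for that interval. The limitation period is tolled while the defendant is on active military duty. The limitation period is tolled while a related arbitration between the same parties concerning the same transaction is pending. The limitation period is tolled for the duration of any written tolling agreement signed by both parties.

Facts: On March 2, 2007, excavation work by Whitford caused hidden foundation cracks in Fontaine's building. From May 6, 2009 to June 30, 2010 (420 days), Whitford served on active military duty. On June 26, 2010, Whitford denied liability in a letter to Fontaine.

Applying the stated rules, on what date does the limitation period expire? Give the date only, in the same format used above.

The limitation period began to run on March 2, 2007.
30 months from March 2, 2007 is September 2, 2009.
Because the defendant's active military service ran from May 6, 2009 to June 30, 2010, the deadline is extended by 420 days to October 27, 2010.
None of the other events listed affects the running of the period under the stated rules.

October 27, 2010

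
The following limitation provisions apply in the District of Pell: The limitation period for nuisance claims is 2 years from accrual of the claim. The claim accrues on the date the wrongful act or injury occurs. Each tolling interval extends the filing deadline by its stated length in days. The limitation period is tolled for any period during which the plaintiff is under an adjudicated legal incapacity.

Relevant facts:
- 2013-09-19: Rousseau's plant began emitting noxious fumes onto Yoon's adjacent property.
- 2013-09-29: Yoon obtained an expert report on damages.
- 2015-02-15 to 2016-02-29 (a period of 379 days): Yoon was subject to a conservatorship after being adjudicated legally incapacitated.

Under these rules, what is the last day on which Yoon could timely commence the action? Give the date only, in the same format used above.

2016-10-02

The claim accrued on 2013-09-19, when the wrongful act occurred.
Adding the 2 years base period to 2013-09-19 gives a deadline of 2015-09-19, before any tolling.
The plaintiff's legal incapacity from 2015-02-15 to 2016-02-29 tolled the period for 379 days, extending the deadline to 2016-10-02.
The other events in the timeline have no effect on the limitation period under the stated rules.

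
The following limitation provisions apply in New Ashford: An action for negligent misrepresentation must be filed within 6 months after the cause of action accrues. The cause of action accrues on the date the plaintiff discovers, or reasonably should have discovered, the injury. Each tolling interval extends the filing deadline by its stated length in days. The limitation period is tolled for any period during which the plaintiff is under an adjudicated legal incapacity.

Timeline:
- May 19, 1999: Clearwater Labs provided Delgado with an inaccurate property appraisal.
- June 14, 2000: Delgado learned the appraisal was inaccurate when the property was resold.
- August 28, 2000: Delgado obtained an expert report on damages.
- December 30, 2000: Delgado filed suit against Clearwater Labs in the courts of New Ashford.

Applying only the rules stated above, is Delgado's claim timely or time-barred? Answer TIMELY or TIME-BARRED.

TIME-BARRED

The claim did not accrue until Delgado discovered the injury on June 14, 2000; the May 19, 1999 act date does not start the clock under the stated rule.
The untolled deadline — 6 months after June 14, 2000 — is December 14, 2000.
The other events in the timeline have no effect on the limitation period under the stated rules.
Filing on December 30, 2000 missed the December 14, 2000 deadline — the action is time-barred.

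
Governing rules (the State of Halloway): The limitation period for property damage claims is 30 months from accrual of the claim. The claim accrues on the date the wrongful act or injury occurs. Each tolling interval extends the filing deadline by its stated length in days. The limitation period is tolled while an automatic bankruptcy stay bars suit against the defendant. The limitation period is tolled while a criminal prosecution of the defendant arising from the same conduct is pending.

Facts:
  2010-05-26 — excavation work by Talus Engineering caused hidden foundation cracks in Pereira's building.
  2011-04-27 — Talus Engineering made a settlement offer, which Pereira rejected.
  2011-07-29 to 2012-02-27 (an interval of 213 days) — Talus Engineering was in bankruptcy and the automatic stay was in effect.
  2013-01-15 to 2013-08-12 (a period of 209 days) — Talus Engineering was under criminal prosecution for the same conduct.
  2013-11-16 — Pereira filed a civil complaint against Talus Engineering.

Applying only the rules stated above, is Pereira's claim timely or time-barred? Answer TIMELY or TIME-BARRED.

The limitation period began to run on 2010-05-26.
The untolled deadline — 30 months after 2010-05-26 — is 2012-11-26.
Because the automatic bankruptcy stay ran from 2011-07-29 to 2012-02-27, the deadline is extended by 213 days to 2013-06-27.
Because the pending criminal prosecution ran from 2013-01-15 to 2013-08-12, the deadline is extended by 209 days to 2014-01-22.
The other events in the timeline have no effect on the limitation period under the stated rules.
Pereira filed on 2013-11-16, before the 2014-01-22 deadline, so the action is timely.

TIMELY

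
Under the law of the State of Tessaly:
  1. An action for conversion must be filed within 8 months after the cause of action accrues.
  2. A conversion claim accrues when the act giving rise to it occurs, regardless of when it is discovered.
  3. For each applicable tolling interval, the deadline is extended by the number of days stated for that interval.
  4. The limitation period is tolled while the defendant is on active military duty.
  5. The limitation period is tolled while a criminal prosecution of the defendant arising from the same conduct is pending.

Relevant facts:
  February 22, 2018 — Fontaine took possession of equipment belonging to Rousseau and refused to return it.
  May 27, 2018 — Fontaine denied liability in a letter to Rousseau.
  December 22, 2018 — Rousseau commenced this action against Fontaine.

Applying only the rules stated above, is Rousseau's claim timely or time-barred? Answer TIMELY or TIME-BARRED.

The cause of action accrued on February 22, 2018, the date of the act.
8 months from February 22, 2018 is October 22, 2018.
None of the other events listed affects the running of the period under the stated rules.
The December 22, 2018 filing falls after the October 22, 2018 deadline; the claim is time-barred.

TIME-BARRED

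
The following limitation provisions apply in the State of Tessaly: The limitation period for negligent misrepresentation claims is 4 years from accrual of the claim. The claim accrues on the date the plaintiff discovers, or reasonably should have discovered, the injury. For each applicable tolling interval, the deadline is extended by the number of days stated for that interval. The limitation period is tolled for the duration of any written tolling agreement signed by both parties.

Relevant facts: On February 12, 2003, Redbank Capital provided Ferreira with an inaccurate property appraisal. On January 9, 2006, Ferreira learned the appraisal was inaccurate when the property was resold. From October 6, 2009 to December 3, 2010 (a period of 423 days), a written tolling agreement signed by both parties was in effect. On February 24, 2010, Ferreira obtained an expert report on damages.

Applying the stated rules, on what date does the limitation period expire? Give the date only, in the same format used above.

March 8, 2011

Accrual is tied to discovery, so the period began on January 9, 2006 rather than on February 12, 2003 when the act occurred.
The untolled deadline — 4 years after January 9, 2006 — is January 9, 2010.
Because the written tolling agreement ran from October 6, 2009 to December 3, 2010, the deadline is extended by 423 days to March 8, 2011.
None of the other events listed affects the running of the period under the stated rules.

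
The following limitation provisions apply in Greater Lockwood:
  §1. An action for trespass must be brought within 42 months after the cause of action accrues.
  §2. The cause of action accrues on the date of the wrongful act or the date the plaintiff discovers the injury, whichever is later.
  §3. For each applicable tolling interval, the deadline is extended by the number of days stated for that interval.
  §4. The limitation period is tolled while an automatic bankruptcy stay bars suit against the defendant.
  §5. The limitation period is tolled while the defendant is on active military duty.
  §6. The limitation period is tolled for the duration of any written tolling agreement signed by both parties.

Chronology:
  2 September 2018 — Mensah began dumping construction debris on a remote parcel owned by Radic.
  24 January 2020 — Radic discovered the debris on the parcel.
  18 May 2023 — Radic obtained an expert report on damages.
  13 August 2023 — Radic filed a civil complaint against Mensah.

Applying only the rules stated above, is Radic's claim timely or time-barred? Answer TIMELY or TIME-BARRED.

TIME-BARRED

The claim accrued on 24 January 2020 — the later of the 2 September 2018 act and the 24 January 2020 discovery.
The untolled deadline — 42 months after 24 January 2020 — is 24 July 2023.
Nothing else in the chronology tolls or restarts the period.
Filing on 13 August 2023 missed the 24 July 2023 deadline — the action is time-barred.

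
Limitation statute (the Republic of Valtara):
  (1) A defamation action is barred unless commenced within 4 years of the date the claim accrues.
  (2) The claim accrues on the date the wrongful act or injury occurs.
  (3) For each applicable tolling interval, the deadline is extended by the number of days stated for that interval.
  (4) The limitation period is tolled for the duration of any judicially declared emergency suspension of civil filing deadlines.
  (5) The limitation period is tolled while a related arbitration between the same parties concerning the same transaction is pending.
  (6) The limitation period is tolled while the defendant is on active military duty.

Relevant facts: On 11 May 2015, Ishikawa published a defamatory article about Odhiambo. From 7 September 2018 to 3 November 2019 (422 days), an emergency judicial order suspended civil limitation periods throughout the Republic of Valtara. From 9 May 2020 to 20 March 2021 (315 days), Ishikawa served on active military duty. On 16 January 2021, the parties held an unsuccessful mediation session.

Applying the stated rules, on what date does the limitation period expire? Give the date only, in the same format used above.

The claim accrued on 11 May 2015, when the wrongful act occurred.
The untolled deadline — 4 years after 11 May 2015 — is 11 May 2019.
Because the emergency suspension of filing deadlines ran from 7 September 2018 to 3 November 2019, the deadline is extended by 422 days to 6 July 2020.
Because the defendant's active military service ran from 9 May 2020 to 20 March 2021, the deadline is extended by 315 days to 17 May 2021.
Nothing else in the chronology tolls or restarts the period.

17 May 2021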